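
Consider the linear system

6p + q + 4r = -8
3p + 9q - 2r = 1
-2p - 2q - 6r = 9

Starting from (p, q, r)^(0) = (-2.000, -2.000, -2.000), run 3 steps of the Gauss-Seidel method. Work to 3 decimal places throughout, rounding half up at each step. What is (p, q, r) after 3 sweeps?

(-0.403, -0.058, -1.346)

Iteration 1:
  p = (-8 - (1)·-2.000 - (4)·-2.000) / (6) = 0.333
  q = (1 - (3)·0.333 - (-2)·-2.000) / (9) = -0.444
  r = (9 - (-2)·0.333 - (-2)·-0.444) / (-6) = -1.463
Iteration 2:
  p = (-8 - (1)·-0.444 - (4)·-1.463) / (6) = -0.284
  q = (1 - (3)·-0.284 - (-2)·-1.463) / (9) = -0.119
  r = (9 - (-2)·-0.284 - (-2)·-0.119) / (-6) = -1.366
Iteration 3:
  p = (-8 - (1)·-0.119 - (4)·-1.366) / (6) = -0.403
  q = (1 - (3)·-0.403 - (-2)·-1.366) / (9) = -0.058
  r = (9 - (-2)·-0.403 - (-2)·-0.058) / (-6) = -1.346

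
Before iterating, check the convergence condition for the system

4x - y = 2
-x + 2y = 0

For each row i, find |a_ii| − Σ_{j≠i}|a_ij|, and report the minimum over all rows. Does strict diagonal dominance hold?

1

row 1: |4| − (1) = 3
row 2: |2| − (1) = 1
minimum over rows = 1 → strictly diagonally dominant (convergence guaranteed)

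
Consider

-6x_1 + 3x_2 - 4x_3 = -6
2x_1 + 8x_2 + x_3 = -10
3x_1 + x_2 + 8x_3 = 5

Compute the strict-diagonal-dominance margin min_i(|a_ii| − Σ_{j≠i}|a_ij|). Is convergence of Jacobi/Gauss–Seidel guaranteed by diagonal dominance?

row 1: |-6| − (3+4) = -1
row 2: |8| − (2+1) = 5
row 3: |8| − (3+1) = 4
minimum over rows = -1 → not strictly diagonally dominant

-1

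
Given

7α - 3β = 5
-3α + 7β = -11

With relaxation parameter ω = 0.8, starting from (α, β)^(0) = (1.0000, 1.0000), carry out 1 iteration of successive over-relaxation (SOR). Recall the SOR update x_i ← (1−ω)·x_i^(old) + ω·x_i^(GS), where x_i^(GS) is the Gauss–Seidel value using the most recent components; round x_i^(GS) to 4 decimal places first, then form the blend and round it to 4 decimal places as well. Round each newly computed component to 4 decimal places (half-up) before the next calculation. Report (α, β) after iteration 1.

(1.1143, -0.6751)

Iteration 1:
  α: GS value = (5 - (-3)·1.0000) / (7) = 1.1429;  α ← (1−ω)·1.0000 + ω·1.1429 = 1.1143
  β: GS value = (-11 - (-3)·1.1143) / (7) = -1.0939;  β ← (1−ω)·1.0000 + ω·-1.0939 = -0.6751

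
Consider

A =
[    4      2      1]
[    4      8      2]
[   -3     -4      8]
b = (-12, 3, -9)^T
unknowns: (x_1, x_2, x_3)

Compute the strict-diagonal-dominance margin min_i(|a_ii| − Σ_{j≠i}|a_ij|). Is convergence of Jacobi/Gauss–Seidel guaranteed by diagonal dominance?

row 1: |4| − (2+1) = 1
row 2: |8| − (4+2) = 2
row 3: |8| − (3+4) = 1
minimum over rows = 1 → strictly diagonally dominant (convergence guaranteed)

1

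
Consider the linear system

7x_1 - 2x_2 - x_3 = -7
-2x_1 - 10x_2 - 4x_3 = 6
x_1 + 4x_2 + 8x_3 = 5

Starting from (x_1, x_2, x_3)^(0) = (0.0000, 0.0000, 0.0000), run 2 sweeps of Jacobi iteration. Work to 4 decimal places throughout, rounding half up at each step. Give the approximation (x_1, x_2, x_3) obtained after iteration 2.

(-1.0821, -0.6500, 1.0500)

Iteration 1:
  x_1 = (-7 - (-2)·0.0000 - (-1)·0.0000) / (7) = -1.0000
  x_2 = (6 - (-2)·0.0000 - (-4)·0.0000) / (-10) = -0.6000
  x_3 = (5 - (1)·0.0000 - (4)·0.0000) / (8) = 0.6250
Iteration 2:
  x_1 = (-7 - (-2)·-0.6000 - (-1)·0.6250) / (7) = -1.0821
  x_2 = (6 - (-2)·-1.0000 - (-4)·0.6250) / (-10) = -0.6500
  x_3 = (5 - (1)·-1.0000 - (4)·-0.6000) / (8) = 1.0500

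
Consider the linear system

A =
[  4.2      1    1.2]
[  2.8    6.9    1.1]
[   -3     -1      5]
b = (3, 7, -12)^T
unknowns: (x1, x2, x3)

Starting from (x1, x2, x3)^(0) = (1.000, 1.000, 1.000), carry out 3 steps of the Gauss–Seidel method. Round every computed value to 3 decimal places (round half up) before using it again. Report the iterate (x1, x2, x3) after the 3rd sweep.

Iteration 1:
  x1 = (3 - (1)·1.000 - (1.2)·1.000) / (4.2) = 0.190
  x2 = (7 - (2.8)·0.190 - (1.1)·1.000) / (6.9) = 0.778
  x3 = (-12 - (-3)·0.190 - (-1)·0.778) / (5) = -2.130
Iteration 2:
  x1 = (3 - (1)·0.778 - (1.2)·-2.130) / (4.2) = 1.138
  x2 = (7 - (2.8)·1.138 - (1.1)·-2.130) / (6.9) = 0.892
  x3 = (-12 - (-3)·1.138 - (-1)·0.892) / (5) = -1.539
Iteration 3:
  x1 = (3 - (1)·0.892 - (1.2)·-1.539) / (4.2) = 0.942
  x2 = (7 - (2.8)·0.942 - (1.1)·-1.539) / (6.9) = 0.878
  x3 = (-12 - (-3)·0.942 - (-1)·0.878) / (5) = -1.659

(0.942, 0.878, -1.659)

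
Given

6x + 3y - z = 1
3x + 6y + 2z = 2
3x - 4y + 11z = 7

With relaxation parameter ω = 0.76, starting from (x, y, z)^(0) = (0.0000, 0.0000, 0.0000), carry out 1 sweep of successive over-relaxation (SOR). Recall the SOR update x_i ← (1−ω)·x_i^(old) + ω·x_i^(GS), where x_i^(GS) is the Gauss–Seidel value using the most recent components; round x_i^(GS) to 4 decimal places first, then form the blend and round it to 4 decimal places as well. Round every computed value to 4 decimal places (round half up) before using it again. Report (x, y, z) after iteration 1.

Iteration 1:
  x: GS value = (1 - (3)·0.0000 - (-1)·0.0000) / (6) = 0.1667;  x ← (1−ω)·0.0000 + ω·0.1667 = 0.1267
  y: GS value = (2 - (3)·0.1267 - (2)·0.0000) / (6) = 0.2700;  y ← (1−ω)·0.0000 + ω·0.2700 = 0.2052
  z: GS value = (7 - (3)·0.1267 - (-4)·0.2052) / (11) = 0.6764;  z ← (1−ω)·0.0000 + ω·0.6764 = 0.5141

(0.1267, 0.2052, 0.5141)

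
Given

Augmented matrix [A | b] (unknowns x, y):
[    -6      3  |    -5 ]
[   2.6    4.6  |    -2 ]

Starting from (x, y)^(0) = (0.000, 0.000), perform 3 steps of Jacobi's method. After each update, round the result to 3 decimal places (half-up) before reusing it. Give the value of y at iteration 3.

Iteration 1:
  x = (-5 - (3)·0.000) / (-6) = 0.833
  y = (-2 - (2.6)·0.000) / (4.6) = -0.435
Iteration 2:
  x = (-5 - (3)·-0.435) / (-6) = 0.616
  y = (-2 - (2.6)·0.833) / (4.6) = -0.906
Iteration 3:
  x = (-5 - (3)·-0.906) / (-6) = 0.380
  y = (-2 - (2.6)·0.616) / (4.6) = -0.783

-0.783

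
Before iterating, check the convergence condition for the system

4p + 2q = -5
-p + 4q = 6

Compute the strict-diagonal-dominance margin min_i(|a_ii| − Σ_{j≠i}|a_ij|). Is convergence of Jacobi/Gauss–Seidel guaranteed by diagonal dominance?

row 1: |4| − (2) = 2
row 2: |4| − (1) = 3
minimum over rows = 2 → strictly diagonally dominant (convergence guaranteed)

2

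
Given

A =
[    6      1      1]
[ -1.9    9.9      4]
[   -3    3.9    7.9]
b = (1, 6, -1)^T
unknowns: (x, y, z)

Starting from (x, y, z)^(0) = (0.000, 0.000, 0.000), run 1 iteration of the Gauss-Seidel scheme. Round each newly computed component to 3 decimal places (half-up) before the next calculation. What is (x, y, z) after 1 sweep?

(0.167, 0.638, -0.378)

Iteration 1:
  x = (1 - (1)·0.000 - (1)·0.000) / (6) = 0.167
  y = (6 - (-1.9)·0.167 - (4)·0.000) / (9.9) = 0.638
  z = (-1 - (-3)·0.167 - (3.9)·0.638) / (7.9) = -0.378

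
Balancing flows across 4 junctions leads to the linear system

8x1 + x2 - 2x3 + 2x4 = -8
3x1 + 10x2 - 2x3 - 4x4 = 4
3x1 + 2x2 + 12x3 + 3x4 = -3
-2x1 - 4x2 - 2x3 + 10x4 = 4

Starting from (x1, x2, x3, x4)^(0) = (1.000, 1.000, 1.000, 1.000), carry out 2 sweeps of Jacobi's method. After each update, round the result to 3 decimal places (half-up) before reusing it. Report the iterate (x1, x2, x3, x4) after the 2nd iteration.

Iteration 1:
  x1 = (-8 - (1)·1.000 - (-2)·1.000 - (2)·1.000) / (8) = -1.125
  x2 = (4 - (3)·1.000 - (-2)·1.000 - (-4)·1.000) / (10) = 0.700
  x3 = (-3 - (3)·1.000 - (2)·1.000 - (3)·1.000) / (12) = -0.917
  x4 = (4 - (-2)·1.000 - (-4)·1.000 - (-2)·1.000) / (10) = 1.200
Iteration 2:
  x1 = (-8 - (1)·0.700 - (-2)·-0.917 - (2)·1.200) / (8) = -1.617
  x2 = (4 - (3)·-1.125 - (-2)·-0.917 - (-4)·1.200) / (10) = 1.034
  x3 = (-3 - (3)·-1.125 - (2)·0.700 - (3)·1.200) / (12) = -0.385
  x4 = (4 - (-2)·-1.125 - (-4)·0.700 - (-2)·-0.917) / (10) = 0.272

(-1.617, 1.034, -0.385, 0.272)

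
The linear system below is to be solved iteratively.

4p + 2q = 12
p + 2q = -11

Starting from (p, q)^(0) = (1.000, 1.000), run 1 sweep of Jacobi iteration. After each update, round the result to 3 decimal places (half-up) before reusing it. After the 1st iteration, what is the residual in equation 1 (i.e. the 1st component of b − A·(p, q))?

Iteration 1:
  p = (12 - (2)·1.000) / (4) = 2.500
  q = (-11 - (1)·1.000) / (2) = -6.000
Residual b − A·x = (14.000, -1.500)

14.000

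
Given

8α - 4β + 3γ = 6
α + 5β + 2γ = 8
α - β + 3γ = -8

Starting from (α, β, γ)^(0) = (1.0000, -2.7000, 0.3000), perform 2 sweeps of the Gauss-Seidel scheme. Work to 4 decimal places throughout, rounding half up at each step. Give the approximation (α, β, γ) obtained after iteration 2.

Iteration 1:
  α = (6 - (-4)·-2.7000 - (3)·0.3000) / (8) = -0.7125
  β = (8 - (1)·-0.7125 - (2)·0.3000) / (5) = 1.6225
  γ = (-8 - (1)·-0.7125 - (-1)·1.6225) / (3) = -1.8883
Iteration 2:
  α = (6 - (-4)·1.6225 - (3)·-1.8883) / (8) = 2.2694
  β = (8 - (1)·2.2694 - (2)·-1.8883) / (5) = 1.9014
  γ = (-8 - (1)·2.2694 - (-1)·1.9014) / (3) = -2.7893

(2.2694, 1.9014, -2.7893)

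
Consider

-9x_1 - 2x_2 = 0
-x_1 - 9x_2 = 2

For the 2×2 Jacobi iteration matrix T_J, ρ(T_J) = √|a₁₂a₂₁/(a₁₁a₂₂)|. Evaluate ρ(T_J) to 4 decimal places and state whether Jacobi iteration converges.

a₁₂a₂₁/(a₁₁a₂₂) = (-2)·(-1) / ((-9)·(-9)) = 0.024691
ρ = √|0.024691| = √0.024691 = 0.1571
ρ < 1, so Jacobi converges

0.1571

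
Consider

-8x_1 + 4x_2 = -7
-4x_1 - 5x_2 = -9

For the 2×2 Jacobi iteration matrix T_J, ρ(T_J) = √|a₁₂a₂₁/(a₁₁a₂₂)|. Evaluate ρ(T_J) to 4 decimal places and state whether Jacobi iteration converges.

a₁₂a₂₁/(a₁₁a₂₂) = (4)·(-4) / ((-8)·(-5)) = -0.400000
ρ = √|-0.400000| = √0.400000 = 0.6325
ρ < 1, so Jacobi converges

0.6325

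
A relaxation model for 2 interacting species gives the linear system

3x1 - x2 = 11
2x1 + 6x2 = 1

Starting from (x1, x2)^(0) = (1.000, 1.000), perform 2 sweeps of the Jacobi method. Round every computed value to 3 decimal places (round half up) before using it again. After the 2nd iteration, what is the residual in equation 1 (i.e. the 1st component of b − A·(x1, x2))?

-1.000

Iteration 1:
  x1 = (11 - (-1)·1.000) / (3) = 4.000
  x2 = (1 - (2)·1.000) / (6) = -0.167
Iteration 2:
  x1 = (11 - (-1)·-0.167) / (3) = 3.611
  x2 = (1 - (2)·4.000) / (6) = -1.167
Residual b − A·x = (-1.000, 0.780)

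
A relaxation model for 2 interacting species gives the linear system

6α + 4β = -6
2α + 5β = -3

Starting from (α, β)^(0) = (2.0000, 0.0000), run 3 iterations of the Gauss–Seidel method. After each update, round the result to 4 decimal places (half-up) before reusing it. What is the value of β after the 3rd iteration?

Iteration 1:
  α = (-6 - (4)·0.0000) / (6) = -1.0000
  β = (-3 - (2)·-1.0000) / (5) = -0.2000
Iteration 2:
  α = (-6 - (4)·-0.2000) / (6) = -0.8667
  β = (-3 - (2)·-0.8667) / (5) = -0.2533
Iteration 3:
  α = (-6 - (4)·-0.2533) / (6) = -0.8311
  β = (-3 - (2)·-0.8311) / (5) = -0.2676

-0.2676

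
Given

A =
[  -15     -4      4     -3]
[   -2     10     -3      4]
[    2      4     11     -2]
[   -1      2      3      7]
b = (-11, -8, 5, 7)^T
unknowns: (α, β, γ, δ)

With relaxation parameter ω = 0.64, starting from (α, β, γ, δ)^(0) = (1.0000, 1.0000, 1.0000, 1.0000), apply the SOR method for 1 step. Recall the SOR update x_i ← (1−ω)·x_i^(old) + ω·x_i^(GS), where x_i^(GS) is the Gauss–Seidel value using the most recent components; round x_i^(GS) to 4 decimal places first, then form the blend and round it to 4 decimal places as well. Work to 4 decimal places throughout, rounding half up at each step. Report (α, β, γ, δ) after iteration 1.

Iteration 1:
  α: GS value = (-11 - (-4)·1.0000 - (4)·1.0000 - (-3)·1.0000) / (-15) = 0.5333;  α ← (1−ω)·1.0000 + ω·0.5333 = 0.7013
  β: GS value = (-8 - (-2)·0.7013 - (-3)·1.0000 - (4)·1.0000) / (10) = -0.7597;  β ← (1−ω)·1.0000 + ω·-0.7597 = -0.1262
  γ: GS value = (5 - (2)·0.7013 - (4)·-0.1262 - (-2)·1.0000) / (11) = 0.5547;  γ ← (1−ω)·1.0000 + ω·0.5547 = 0.7150
  δ: GS value = (7 - (-1)·0.7013 - (2)·-0.1262 - (3)·0.7150) / (7) = 0.8298;  δ ← (1−ω)·1.0000 + ω·0.8298 = 0.8911

(0.7013, -0.1262, 0.7150, 0.8911)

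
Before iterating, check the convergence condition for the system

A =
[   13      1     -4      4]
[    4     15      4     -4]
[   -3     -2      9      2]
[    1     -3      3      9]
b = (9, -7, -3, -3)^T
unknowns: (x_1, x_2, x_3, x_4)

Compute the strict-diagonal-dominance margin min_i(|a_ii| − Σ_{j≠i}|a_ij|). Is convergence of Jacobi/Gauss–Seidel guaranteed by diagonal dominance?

2

row 1: |13| − (1+4+4) = 4
row 2: |15| − (4+4+4) = 3
row 3: |9| − (3+2+2) = 2
row 4: |9| − (1+3+3) = 2
minimum over rows = 2 → strictly diagonally dominant (convergence guaranteed)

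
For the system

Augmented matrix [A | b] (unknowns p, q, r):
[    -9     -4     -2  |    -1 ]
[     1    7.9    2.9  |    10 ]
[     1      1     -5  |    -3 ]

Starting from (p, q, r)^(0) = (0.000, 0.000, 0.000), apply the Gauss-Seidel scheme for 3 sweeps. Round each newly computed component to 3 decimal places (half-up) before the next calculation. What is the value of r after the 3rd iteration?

Iteration 1:
  p = (-1 - (-4)·0.000 - (-2)·0.000) / (-9) = 0.111
  q = (10 - (1)·0.111 - (2.9)·0.000) / (7.9) = 1.252
  r = (-3 - (1)·0.111 - (1)·1.252) / (-5) = 0.873
Iteration 2:
  p = (-1 - (-4)·1.252 - (-2)·0.873) / (-9) = -0.639
  q = (10 - (1)·-0.639 - (2.9)·0.873) / (7.9) = 1.026
  r = (-3 - (1)·-0.639 - (1)·1.026) / (-5) = 0.677
Iteration 3:
  p = (-1 - (-4)·1.026 - (-2)·0.677) / (-9) = -0.495
  q = (10 - (1)·-0.495 - (2.9)·0.677) / (7.9) = 1.080
  r = (-3 - (1)·-0.495 - (1)·1.080) / (-5) = 0.717

0.717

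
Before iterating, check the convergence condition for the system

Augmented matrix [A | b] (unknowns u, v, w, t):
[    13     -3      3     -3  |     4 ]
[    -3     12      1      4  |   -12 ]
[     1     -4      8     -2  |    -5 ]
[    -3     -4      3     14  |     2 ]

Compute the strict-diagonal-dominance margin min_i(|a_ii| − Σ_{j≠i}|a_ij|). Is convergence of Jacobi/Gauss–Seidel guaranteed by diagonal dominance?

1

row 1: |13| − (3+3+3) = 4
row 2: |12| − (3+1+4) = 4
row 3: |8| − (1+4+2) = 1
row 4: |14| − (3+4+3) = 4
minimum over rows = 1 → strictly diagonally dominant (convergence guaranteed)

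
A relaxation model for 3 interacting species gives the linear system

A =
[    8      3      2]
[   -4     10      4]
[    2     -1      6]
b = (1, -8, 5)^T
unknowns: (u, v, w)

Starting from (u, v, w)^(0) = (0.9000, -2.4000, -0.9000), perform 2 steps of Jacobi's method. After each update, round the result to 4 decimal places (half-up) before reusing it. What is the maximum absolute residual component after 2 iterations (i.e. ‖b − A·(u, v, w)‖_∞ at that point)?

Iteration 1:
  u = (1 - (3)·-2.4000 - (2)·-0.9000) / (8) = 1.2500
  v = (-8 - (-4)·0.9000 - (4)·-0.9000) / (10) = -0.0800
  w = (5 - (2)·0.9000 - (-1)·-2.4000) / (6) = 0.1333
Iteration 2:
  u = (1 - (3)·-0.0800 - (2)·0.1333) / (8) = 0.1217
  v = (-8 - (-4)·1.2500 - (4)·0.1333) / (10) = -0.3533
  w = (5 - (2)·1.2500 - (-1)·-0.0800) / (6) = 0.4033
Residual b − A·x = (0.2797, -5.5934, 1.9835); ∞-norm = 5.5934

5.5934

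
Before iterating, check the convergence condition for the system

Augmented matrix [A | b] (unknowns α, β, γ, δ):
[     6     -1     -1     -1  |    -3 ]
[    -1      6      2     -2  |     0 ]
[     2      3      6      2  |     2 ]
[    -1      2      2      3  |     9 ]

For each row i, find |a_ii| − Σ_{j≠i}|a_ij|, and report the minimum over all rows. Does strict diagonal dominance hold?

row 1: |6| − (1+1+1) = 3
row 2: |6| − (1+2+2) = 1
row 3: |6| − (2+3+2) = -1
row 4: |3| − (1+2+2) = -2
minimum over rows = -2 → not strictly diagonally dominant

-2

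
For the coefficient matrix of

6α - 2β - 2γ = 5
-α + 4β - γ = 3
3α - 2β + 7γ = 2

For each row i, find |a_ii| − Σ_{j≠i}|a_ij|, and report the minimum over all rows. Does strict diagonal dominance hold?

row 1: |6| − (2+2) = 2
row 2: |4| − (1+1) = 2
row 3: |7| − (3+2) = 2
minimum over rows = 2 → strictly diagonally dominant (convergence guaranteed)

2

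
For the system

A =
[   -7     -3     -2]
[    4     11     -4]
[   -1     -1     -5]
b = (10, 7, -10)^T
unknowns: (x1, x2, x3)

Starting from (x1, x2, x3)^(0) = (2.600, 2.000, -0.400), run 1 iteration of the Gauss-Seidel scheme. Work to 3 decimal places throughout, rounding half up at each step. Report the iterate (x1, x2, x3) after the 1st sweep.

Iteration 1:
  x1 = (10 - (-3)·2.000 - (-2)·-0.400) / (-7) = -2.171
  x2 = (7 - (4)·-2.171 - (-4)·-0.400) / (11) = 1.280
  x3 = (-10 - (-1)·-2.171 - (-1)·1.280) / (-5) = 2.178

(-2.171, 1.280, 2.178)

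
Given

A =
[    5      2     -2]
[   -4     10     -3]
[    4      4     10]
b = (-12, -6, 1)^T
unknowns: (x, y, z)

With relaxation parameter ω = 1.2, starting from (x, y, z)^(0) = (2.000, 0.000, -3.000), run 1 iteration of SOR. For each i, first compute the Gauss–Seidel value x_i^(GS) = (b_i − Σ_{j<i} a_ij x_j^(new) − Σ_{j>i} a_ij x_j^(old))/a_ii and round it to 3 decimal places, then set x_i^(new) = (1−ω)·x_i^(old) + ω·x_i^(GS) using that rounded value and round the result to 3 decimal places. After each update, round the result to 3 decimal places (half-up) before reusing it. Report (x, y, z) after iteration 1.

Iteration 1:
  x: GS value = (-12 - (2)·0.000 - (-2)·-3.000) / (5) = -3.600;  x ← (1−ω)·2.000 + ω·-3.600 = -4.720
  y: GS value = (-6 - (-4)·-4.720 - (-3)·-3.000) / (10) = -3.388;  y ← (1−ω)·0.000 + ω·-3.388 = -4.066
  z: GS value = (1 - (4)·-4.720 - (4)·-4.066) / (10) = 3.614;  z ← (1−ω)·-3.000 + ω·3.614 = 4.937

(-4.720, -4.066, 4.937)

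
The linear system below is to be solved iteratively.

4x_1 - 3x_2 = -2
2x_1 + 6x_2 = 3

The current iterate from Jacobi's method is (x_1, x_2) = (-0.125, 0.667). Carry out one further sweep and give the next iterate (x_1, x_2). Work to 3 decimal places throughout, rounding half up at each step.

(0.000, 0.542)

One sweep:
  x_1 = (-2 - (-3)·0.667) / (4) = 0.000
  x_2 = (3 - (2)·-0.125) / (6) = 0.542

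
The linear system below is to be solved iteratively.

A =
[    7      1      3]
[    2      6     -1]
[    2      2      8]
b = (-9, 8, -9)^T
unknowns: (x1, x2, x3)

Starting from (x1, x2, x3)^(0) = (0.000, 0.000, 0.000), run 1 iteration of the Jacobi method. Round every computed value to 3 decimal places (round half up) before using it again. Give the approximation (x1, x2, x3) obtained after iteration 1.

(-1.286, 1.333, -1.125)

Iteration 1:
  x1 = (-9 - (1)·0.000 - (3)·0.000) / (7) = -1.286
  x2 = (8 - (2)·0.000 - (-1)·0.000) / (6) = 1.333
  x3 = (-9 - (2)·0.000 - (2)·0.000) / (8) = -1.125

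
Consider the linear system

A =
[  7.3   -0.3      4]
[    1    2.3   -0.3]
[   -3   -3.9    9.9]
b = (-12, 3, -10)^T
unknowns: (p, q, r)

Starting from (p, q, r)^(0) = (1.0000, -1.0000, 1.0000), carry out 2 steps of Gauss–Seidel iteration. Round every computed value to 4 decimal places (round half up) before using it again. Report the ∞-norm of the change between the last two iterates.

Iteration 1:
  p = (-12 - (-0.3)·-1.0000 - (4)·1.0000) / (7.3) = -2.2329
  q = (3 - (1)·-2.2329 - (-0.3)·1.0000) / (2.3) = 2.4056
  r = (-10 - (-3)·-2.2329 - (-3.9)·2.4056) / (9.9) = -0.7391
Iteration 2:
  p = (-12 - (-0.3)·2.4056 - (4)·-0.7391) / (7.3) = -1.1400
  q = (3 - (1)·-1.1400 - (-0.3)·-0.7391) / (2.3) = 1.7036
  r = (-10 - (-3)·-1.1400 - (-3.9)·1.7036) / (9.9) = -0.6844
Change: (1.0929, -0.7020, 0.0547) → max |·| = 1.0929

1.0929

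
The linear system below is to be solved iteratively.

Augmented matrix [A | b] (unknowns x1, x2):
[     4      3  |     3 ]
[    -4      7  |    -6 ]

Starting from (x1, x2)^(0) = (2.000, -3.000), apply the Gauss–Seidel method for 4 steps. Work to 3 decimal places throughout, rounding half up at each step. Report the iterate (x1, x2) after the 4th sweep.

(0.815, -0.391)

Iteration 1:
  x1 = (3 - (3)·-3.000) / (4) = 3.000
  x2 = (-6 - (-4)·3.000) / (7) = 0.857
Iteration 2:
  x1 = (3 - (3)·0.857) / (4) = 0.107
  x2 = (-6 - (-4)·0.107) / (7) = -0.796
Iteration 3:
  x1 = (3 - (3)·-0.796) / (4) = 1.347
  x2 = (-6 - (-4)·1.347) / (7) = -0.087
Iteration 4:
  x1 = (3 - (3)·-0.087) / (4) = 0.815
  x2 = (-6 - (-4)·0.815) / (7) = -0.391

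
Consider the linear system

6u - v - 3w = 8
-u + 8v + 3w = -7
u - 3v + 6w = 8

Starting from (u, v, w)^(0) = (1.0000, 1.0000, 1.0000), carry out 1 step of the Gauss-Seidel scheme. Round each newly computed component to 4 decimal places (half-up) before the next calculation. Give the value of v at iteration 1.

-1.0000

Iteration 1:
  u = (8 - (-1)·1.0000 - (-3)·1.0000) / (6) = 2.0000
  v = (-7 - (-1)·2.0000 - (3)·1.0000) / (8) = -1.0000
  w = (8 - (1)·2.0000 - (-3)·-1.0000) / (6) = 0.5000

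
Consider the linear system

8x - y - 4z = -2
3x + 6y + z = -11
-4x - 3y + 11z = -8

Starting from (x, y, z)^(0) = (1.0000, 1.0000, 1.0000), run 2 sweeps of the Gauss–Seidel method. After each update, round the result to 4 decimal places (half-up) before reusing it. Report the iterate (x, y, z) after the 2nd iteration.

(-1.1172, -1.0768, -1.4272)

Iteration 1:
  x = (-2 - (-1)·1.0000 - (-4)·1.0000) / (8) = 0.3750
  y = (-11 - (3)·0.3750 - (1)·1.0000) / (6) = -2.1875
  z = (-8 - (-4)·0.3750 - (-3)·-2.1875) / (11) = -1.1875
Iteration 2:
  x = (-2 - (-1)·-2.1875 - (-4)·-1.1875) / (8) = -1.1172
  y = (-11 - (3)·-1.1172 - (1)·-1.1875) / (6) = -1.0768
  z = (-8 - (-4)·-1.1172 - (-3)·-1.0768) / (11) = -1.4272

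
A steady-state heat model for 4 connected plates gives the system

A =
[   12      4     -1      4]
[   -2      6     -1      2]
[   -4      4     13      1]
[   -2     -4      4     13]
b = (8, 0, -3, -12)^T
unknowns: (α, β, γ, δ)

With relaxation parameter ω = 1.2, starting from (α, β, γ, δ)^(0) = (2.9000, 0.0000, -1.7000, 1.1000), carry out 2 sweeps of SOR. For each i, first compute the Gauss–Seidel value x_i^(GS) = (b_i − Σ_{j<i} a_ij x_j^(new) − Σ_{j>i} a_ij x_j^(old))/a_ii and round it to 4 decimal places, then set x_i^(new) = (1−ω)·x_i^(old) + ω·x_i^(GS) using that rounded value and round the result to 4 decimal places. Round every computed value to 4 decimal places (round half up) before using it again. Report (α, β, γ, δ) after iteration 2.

(1.9909, 1.7384, -0.0497, 0.2812)

Iteration 1:
  α: GS value = (8 - (4)·0.0000 - (-1)·-1.7000 - (4)·1.1000) / (12) = 0.1583;  α ← (1−ω)·2.9000 + ω·0.1583 = -0.3900
  β: GS value = (0 - (-2)·-0.3900 - (-1)·-1.7000 - (2)·1.1000) / (6) = -0.7800;  β ← (1−ω)·0.0000 + ω·-0.7800 = -0.9360
  γ: GS value = (-3 - (-4)·-0.3900 - (4)·-0.9360 - (1)·1.1000) / (13) = -0.1474;  γ ← (1−ω)·-1.7000 + ω·-0.1474 = 0.1631
  δ: GS value = (-12 - (-2)·-0.3900 - (-4)·-0.9360 - (4)·0.1631) / (13) = -1.3213;  δ ← (1−ω)·1.1000 + ω·-1.3213 = -1.8056
Iteration 2:
  α: GS value = (8 - (4)·-0.9360 - (-1)·0.1631 - (4)·-1.8056) / (12) = 1.5941;  α ← (1−ω)·-0.3900 + ω·1.5941 = 1.9909
  β: GS value = (0 - (-2)·1.9909 - (-1)·0.1631 - (2)·-1.8056) / (6) = 1.2927;  β ← (1−ω)·-0.9360 + ω·1.2927 = 1.7384
  γ: GS value = (-3 - (-4)·1.9909 - (4)·1.7384 - (1)·-1.8056) / (13) = -0.0142;  γ ← (1−ω)·0.1631 + ω·-0.0142 = -0.0497
  δ: GS value = (-12 - (-2)·1.9909 - (-4)·1.7384 - (4)·-0.0497) / (13) = -0.0666;  δ ← (1−ω)·-1.8056 + ω·-0.0666 = 0.2812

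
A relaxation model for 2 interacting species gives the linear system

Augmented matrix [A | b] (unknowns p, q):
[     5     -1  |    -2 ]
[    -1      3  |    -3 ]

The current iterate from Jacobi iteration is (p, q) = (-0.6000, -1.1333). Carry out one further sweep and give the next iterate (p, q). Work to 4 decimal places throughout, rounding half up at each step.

(-0.6267, -1.2000)

One sweep:
  p = (-2 - (-1)·-1.1333) / (5) = -0.6267
  q = (-3 - (-1)·-0.6000) / (3) = -1.2000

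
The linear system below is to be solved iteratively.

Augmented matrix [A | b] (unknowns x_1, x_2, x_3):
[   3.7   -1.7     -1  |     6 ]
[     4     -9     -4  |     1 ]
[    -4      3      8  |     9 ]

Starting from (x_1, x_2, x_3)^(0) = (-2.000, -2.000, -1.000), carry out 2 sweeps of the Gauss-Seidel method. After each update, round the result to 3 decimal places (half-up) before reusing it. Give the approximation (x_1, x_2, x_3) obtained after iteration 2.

(2.172, 0.346, 2.081)

Iteration 1:
  x_1 = (6 - (-1.7)·-2.000 - (-1)·-1.000) / (3.7) = 0.432
  x_2 = (1 - (4)·0.432 - (-4)·-1.000) / (-9) = 0.525
  x_3 = (9 - (-4)·0.432 - (3)·0.525) / (8) = 1.144
Iteration 2:
  x_1 = (6 - (-1.7)·0.525 - (-1)·1.144) / (3.7) = 2.172
  x_2 = (1 - (4)·2.172 - (-4)·1.144) / (-9) = 0.346
  x_3 = (9 - (-4)·2.172 - (3)·0.346) / (8) = 2.081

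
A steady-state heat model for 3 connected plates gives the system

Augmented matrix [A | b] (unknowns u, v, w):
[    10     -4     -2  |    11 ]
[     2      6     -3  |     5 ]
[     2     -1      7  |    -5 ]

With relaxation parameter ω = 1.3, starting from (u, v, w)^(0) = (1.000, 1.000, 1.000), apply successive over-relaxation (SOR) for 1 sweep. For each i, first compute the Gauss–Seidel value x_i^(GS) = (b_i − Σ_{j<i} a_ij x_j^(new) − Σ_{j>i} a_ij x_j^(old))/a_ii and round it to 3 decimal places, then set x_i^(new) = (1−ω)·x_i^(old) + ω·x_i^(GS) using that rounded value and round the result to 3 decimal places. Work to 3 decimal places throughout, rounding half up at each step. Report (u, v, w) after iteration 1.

Iteration 1:
  u: GS value = (11 - (-4)·1.000 - (-2)·1.000) / (10) = 1.700;  u ← (1−ω)·1.000 + ω·1.700 = 1.910
  v: GS value = (5 - (2)·1.910 - (-3)·1.000) / (6) = 0.697;  v ← (1−ω)·1.000 + ω·0.697 = 0.606
  w: GS value = (-5 - (2)·1.910 - (-1)·0.606) / (7) = -1.173;  w ← (1−ω)·1.000 + ω·-1.173 = -1.825

(1.910, 0.606, -1.825)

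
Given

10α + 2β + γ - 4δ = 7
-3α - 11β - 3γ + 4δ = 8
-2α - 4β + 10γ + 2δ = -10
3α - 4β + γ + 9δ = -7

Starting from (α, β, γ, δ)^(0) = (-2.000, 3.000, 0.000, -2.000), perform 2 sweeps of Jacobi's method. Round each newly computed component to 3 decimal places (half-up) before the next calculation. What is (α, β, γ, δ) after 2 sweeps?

Iteration 1:
  α = (7 - (2)·3.000 - (1)·0.000 - (-4)·-2.000) / (10) = -0.700
  β = (8 - (-3)·-2.000 - (-3)·0.000 - (4)·-2.000) / (-11) = -0.909
  γ = (-10 - (-2)·-2.000 - (-4)·3.000 - (2)·-2.000) / (10) = 0.200
  δ = (-7 - (3)·-2.000 - (-4)·3.000 - (1)·0.000) / (9) = 1.222
Iteration 2:
  α = (7 - (2)·-0.909 - (1)·0.200 - (-4)·1.222) / (10) = 1.351
  β = (8 - (-3)·-0.700 - (-3)·0.200 - (4)·1.222) / (-11) = -0.147
  γ = (-10 - (-2)·-0.700 - (-4)·-0.909 - (2)·1.222) / (10) = -1.748
  δ = (-7 - (3)·-0.700 - (-4)·-0.909 - (1)·0.200) / (9) = -0.971

(1.351, -0.147, -1.748, -0.971)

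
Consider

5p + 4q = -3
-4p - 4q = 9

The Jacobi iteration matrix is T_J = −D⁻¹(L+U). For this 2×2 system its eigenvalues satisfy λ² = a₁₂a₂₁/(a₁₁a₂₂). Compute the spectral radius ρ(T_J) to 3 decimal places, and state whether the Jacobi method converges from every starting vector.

0.894

a₁₂a₂₁/(a₁₁a₂₂) = (4)·(-4) / ((5)·(-4)) = 0.800000
ρ = √|0.800000| = √0.800000 = 0.894
ρ < 1, so Jacobi converges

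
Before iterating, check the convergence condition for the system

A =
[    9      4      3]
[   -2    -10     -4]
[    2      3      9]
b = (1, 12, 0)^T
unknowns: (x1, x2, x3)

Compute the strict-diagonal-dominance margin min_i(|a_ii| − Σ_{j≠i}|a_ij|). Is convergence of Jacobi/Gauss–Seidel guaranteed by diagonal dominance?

2

row 1: |9| − (4+3) = 2
row 2: |-10| − (2+4) = 4
row 3: |9| − (2+3) = 4
minimum over rows = 2 → strictly diagonally dominant (convergence guaranteed)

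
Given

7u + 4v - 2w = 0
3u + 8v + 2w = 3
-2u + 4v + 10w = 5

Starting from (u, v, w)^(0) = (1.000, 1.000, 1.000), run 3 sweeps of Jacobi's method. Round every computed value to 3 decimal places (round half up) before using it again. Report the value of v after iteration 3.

0.153

Iteration 1:
  u = (0 - (4)·1.000 - (-2)·1.000) / (7) = -0.286
  v = (3 - (3)·1.000 - (2)·1.000) / (8) = -0.250
  w = (5 - (-2)·1.000 - (4)·1.000) / (10) = 0.300
Iteration 2:
  u = (0 - (4)·-0.250 - (-2)·0.300) / (7) = 0.229
  v = (3 - (3)·-0.286 - (2)·0.300) / (8) = 0.407
  w = (5 - (-2)·-0.286 - (4)·-0.250) / (10) = 0.543
Iteration 3:
  u = (0 - (4)·0.407 - (-2)·0.543) / (7) = -0.077
  v = (3 - (3)·0.229 - (2)·0.543) / (8) = 0.153
  w = (5 - (-2)·0.229 - (4)·0.407) / (10) = 0.383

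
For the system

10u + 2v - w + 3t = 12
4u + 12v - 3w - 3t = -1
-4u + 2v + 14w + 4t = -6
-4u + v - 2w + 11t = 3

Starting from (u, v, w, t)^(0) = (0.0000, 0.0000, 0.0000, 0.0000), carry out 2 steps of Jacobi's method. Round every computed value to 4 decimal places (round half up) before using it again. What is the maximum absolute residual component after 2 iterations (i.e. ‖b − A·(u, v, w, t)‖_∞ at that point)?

2.3606

Iteration 1:
  u = (12 - (2)·0.0000 - (-1)·0.0000 - (3)·0.0000) / (10) = 1.2000
  v = (-1 - (4)·0.0000 - (-3)·0.0000 - (-3)·0.0000) / (12) = -0.0833
  w = (-6 - (-4)·0.0000 - (2)·0.0000 - (4)·0.0000) / (14) = -0.4286
  t = (3 - (-4)·0.0000 - (1)·0.0000 - (-2)·0.0000) / (11) = 0.2727
Iteration 2:
  u = (12 - (2)·-0.0833 - (-1)·-0.4286 - (3)·0.2727) / (10) = 1.0920
  v = (-1 - (4)·1.2000 - (-3)·-0.4286 - (-3)·0.2727) / (12) = -0.5223
  w = (-6 - (-4)·1.2000 - (2)·-0.0833 - (4)·0.2727) / (14) = -0.1517
  t = (3 - (-4)·1.2000 - (1)·-0.0833 - (-2)·-0.4286) / (11) = 0.6387
Residual b − A·x = (0.0568, 2.3606, -1.0184, 0.5612); ∞-norm = 2.3606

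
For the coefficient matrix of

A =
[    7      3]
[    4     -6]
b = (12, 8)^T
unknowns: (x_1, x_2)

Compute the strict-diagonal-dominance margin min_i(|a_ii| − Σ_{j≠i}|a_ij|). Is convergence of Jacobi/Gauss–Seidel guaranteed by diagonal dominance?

2

row 1: |7| − (3) = 4
row 2: |-6| − (4) = 2
minimum over rows = 2 → strictly diagonally dominant (convergence guaranteed)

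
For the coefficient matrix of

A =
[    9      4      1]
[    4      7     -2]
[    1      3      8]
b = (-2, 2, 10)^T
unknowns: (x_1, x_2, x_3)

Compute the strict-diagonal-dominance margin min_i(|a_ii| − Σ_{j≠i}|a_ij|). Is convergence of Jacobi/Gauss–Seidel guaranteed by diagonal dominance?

1

row 1: |9| − (4+1) = 4
row 2: |7| − (4+2) = 1
row 3: |8| − (1+3) = 4
minimum over rows = 1 → strictly diagonally dominant (convergence guaranteed)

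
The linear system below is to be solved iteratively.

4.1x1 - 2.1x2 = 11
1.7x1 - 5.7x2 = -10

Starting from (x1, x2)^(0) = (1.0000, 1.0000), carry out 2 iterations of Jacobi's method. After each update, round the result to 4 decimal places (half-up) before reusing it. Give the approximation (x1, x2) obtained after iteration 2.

(3.7343, 2.7073)

Iteration 1:
  x1 = (11 - (-2.1)·1.0000) / (4.1) = 3.1951
  x2 = (-10 - (1.7)·1.0000) / (-5.7) = 2.0526
Iteration 2:
  x1 = (11 - (-2.1)·2.0526) / (4.1) = 3.7343
  x2 = (-10 - (1.7)·3.1951) / (-5.7) = 2.7073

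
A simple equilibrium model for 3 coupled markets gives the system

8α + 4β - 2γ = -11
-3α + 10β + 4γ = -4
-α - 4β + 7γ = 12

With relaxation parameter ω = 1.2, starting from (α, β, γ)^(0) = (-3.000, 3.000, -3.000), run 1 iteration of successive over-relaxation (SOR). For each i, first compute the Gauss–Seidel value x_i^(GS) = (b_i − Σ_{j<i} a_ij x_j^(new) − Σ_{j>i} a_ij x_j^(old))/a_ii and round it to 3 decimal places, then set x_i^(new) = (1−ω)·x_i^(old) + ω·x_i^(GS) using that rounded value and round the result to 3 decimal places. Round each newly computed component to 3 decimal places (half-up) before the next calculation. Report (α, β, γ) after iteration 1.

(-3.750, -0.990, 1.336)

Iteration 1:
  α: GS value = (-11 - (4)·3.000 - (-2)·-3.000) / (8) = -3.625;  α ← (1−ω)·-3.000 + ω·-3.625 = -3.750
  β: GS value = (-4 - (-3)·-3.750 - (4)·-3.000) / (10) = -0.325;  β ← (1−ω)·3.000 + ω·-0.325 = -0.990
  γ: GS value = (12 - (-1)·-3.750 - (-4)·-0.990) / (7) = 0.613;  γ ← (1−ω)·-3.000 + ω·0.613 = 1.336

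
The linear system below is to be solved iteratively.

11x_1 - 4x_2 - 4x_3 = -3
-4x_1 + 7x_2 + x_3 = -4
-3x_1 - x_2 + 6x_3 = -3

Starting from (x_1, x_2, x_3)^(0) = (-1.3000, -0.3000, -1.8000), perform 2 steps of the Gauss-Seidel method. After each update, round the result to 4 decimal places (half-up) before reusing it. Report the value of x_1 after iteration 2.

Iteration 1:
  x_1 = (-3 - (-4)·-0.3000 - (-4)·-1.8000) / (11) = -1.0364
  x_2 = (-4 - (-4)·-1.0364 - (1)·-1.8000) / (7) = -0.9065
  x_3 = (-3 - (-3)·-1.0364 - (-1)·-0.9065) / (6) = -1.1693
Iteration 2:
  x_1 = (-3 - (-4)·-0.9065 - (-4)·-1.1693) / (11) = -1.0276
  x_2 = (-4 - (-4)·-1.0276 - (1)·-1.1693) / (7) = -0.9916
  x_3 = (-3 - (-3)·-1.0276 - (-1)·-0.9916) / (6) = -1.1791

-1.0276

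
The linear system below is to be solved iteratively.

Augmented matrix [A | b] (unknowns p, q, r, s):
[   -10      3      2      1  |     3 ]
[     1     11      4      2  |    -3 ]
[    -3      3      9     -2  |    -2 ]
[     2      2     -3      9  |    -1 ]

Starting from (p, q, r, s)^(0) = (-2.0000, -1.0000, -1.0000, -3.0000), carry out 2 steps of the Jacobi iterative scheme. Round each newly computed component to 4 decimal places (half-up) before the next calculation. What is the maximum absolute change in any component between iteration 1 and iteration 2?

Iteration 1:
  p = (3 - (3)·-1.0000 - (2)·-1.0000 - (1)·-3.0000) / (-10) = -1.1000
  q = (-3 - (1)·-2.0000 - (4)·-1.0000 - (2)·-3.0000) / (11) = 0.8182
  r = (-2 - (-3)·-2.0000 - (3)·-1.0000 - (-2)·-3.0000) / (9) = -1.2222
  s = (-1 - (2)·-2.0000 - (2)·-1.0000 - (-3)·-1.0000) / (9) = 0.2222
Iteration 2:
  p = (3 - (3)·0.8182 - (2)·-1.2222 - (1)·0.2222) / (-10) = -0.2768
  q = (-3 - (1)·-1.1000 - (4)·-1.2222 - (2)·0.2222) / (11) = 0.2313
  r = (-2 - (-3)·-1.1000 - (3)·0.8182 - (-2)·0.2222) / (9) = -0.8122
  s = (-1 - (2)·-1.1000 - (2)·0.8182 - (-3)·-1.2222) / (9) = -0.4559
Change: (0.8232, -0.5869, 0.4100, -0.6781) → max |·| = 0.8232

0.8232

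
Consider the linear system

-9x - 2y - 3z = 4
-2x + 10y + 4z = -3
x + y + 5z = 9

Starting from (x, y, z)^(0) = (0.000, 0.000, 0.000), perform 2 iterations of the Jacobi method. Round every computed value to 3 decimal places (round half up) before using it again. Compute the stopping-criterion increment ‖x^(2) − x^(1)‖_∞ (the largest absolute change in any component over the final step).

0.809

Iteration 1:
  x = (4 - (-2)·0.000 - (-3)·0.000) / (-9) = -0.444
  y = (-3 - (-2)·0.000 - (4)·0.000) / (10) = -0.300
  z = (9 - (1)·0.000 - (1)·0.000) / (5) = 1.800
Iteration 2:
  x = (4 - (-2)·-0.300 - (-3)·1.800) / (-9) = -0.978
  y = (-3 - (-2)·-0.444 - (4)·1.800) / (10) = -1.109
  z = (9 - (1)·-0.444 - (1)·-0.300) / (5) = 1.949
Change: (-0.534, -0.809, 0.149) → max |·| = 0.809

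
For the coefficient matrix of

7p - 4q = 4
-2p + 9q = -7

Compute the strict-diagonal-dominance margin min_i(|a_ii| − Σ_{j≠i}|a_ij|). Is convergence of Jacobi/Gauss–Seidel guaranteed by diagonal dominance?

3

row 1: |7| − (4) = 3
row 2: |9| − (2) = 7
minimum over rows = 3 → strictly diagonally dominant (convergence guaranteed)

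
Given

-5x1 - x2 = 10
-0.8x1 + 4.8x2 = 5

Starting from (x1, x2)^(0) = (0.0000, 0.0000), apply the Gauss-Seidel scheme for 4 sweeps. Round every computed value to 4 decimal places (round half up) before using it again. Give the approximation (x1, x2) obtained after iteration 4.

(-2.1371, 0.6855)

Iteration 1:
  x1 = (10 - (-1)·0.0000) / (-5) = -2.0000
  x2 = (5 - (-0.8)·-2.0000) / (4.8) = 0.7083
Iteration 2:
  x1 = (10 - (-1)·0.7083) / (-5) = -2.1417
  x2 = (5 - (-0.8)·-2.1417) / (4.8) = 0.6847
Iteration 3:
  x1 = (10 - (-1)·0.6847) / (-5) = -2.1369
  x2 = (5 - (-0.8)·-2.1369) / (4.8) = 0.6855
Iteration 4:
  x1 = (10 - (-1)·0.6855) / (-5) = -2.1371
  x2 = (5 - (-0.8)·-2.1371) / (4.8) = 0.6855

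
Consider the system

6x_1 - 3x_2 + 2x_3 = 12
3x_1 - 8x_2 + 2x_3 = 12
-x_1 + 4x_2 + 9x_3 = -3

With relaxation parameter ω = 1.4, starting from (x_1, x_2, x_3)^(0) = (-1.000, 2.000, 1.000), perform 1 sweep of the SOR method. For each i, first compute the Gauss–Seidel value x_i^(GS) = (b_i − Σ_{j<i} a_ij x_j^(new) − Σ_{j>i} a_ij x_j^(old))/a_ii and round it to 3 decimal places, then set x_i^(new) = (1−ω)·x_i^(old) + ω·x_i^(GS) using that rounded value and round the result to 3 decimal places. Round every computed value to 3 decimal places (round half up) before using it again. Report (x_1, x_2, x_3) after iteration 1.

Iteration 1:
  x_1: GS value = (12 - (-3)·2.000 - (2)·1.000) / (6) = 2.667;  x_1 ← (1−ω)·-1.000 + ω·2.667 = 4.134
  x_2: GS value = (12 - (3)·4.134 - (2)·1.000) / (-8) = 0.300;  x_2 ← (1−ω)·2.000 + ω·0.300 = -0.380
  x_3: GS value = (-3 - (-1)·4.134 - (4)·-0.380) / (9) = 0.295;  x_3 ← (1−ω)·1.000 + ω·0.295 = 0.013

(4.134, -0.380, 0.013)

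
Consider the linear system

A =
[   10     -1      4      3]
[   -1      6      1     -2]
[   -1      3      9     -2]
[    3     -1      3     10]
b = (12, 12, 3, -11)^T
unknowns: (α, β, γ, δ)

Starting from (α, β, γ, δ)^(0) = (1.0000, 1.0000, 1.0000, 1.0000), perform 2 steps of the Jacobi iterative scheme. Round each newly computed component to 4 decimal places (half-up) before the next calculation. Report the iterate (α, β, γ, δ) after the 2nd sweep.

Iteration 1:
  α = (12 - (-1)·1.0000 - (4)·1.0000 - (3)·1.0000) / (10) = 0.6000
  β = (12 - (-1)·1.0000 - (1)·1.0000 - (-2)·1.0000) / (6) = 2.3333
  γ = (3 - (-1)·1.0000 - (3)·1.0000 - (-2)·1.0000) / (9) = 0.3333
  δ = (-11 - (3)·1.0000 - (-1)·1.0000 - (3)·1.0000) / (10) = -1.6000
Iteration 2:
  α = (12 - (-1)·2.3333 - (4)·0.3333 - (3)·-1.6000) / (10) = 1.7800
  β = (12 - (-1)·0.6000 - (1)·0.3333 - (-2)·-1.6000) / (6) = 1.5111
  γ = (3 - (-1)·0.6000 - (3)·2.3333 - (-2)·-1.6000) / (9) = -0.7333
  δ = (-11 - (3)·0.6000 - (-1)·2.3333 - (3)·0.3333) / (10) = -1.1467

(1.7800, 1.5111, -0.7333, -1.1467)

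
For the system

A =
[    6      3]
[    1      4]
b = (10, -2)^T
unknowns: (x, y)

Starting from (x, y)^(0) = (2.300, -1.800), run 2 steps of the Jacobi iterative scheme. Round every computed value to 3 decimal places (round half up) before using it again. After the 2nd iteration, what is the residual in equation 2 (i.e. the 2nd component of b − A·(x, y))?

0.364

Iteration 1:
  x = (10 - (3)·-1.800) / (6) = 2.567
  y = (-2 - (1)·2.300) / (4) = -1.075
Iteration 2:
  x = (10 - (3)·-1.075) / (6) = 2.204
  y = (-2 - (1)·2.567) / (4) = -1.142
Residual b − A·x = (0.202, 0.364)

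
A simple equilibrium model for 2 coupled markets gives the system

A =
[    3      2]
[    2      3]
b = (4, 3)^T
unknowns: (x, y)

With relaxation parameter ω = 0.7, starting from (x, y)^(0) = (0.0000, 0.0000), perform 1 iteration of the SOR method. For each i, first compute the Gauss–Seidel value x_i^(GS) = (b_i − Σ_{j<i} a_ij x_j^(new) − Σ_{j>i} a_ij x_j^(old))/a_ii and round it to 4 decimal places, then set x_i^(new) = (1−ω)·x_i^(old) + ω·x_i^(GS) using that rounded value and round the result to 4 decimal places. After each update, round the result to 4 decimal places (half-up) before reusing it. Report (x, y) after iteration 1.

(0.9333, 0.2645)

Iteration 1:
  x: GS value = (4 - (2)·0.0000) / (3) = 1.3333;  x ← (1−ω)·0.0000 + ω·1.3333 = 0.9333
  y: GS value = (3 - (2)·0.9333) / (3) = 0.3778;  y ← (1−ω)·0.0000 + ω·0.3778 = 0.2645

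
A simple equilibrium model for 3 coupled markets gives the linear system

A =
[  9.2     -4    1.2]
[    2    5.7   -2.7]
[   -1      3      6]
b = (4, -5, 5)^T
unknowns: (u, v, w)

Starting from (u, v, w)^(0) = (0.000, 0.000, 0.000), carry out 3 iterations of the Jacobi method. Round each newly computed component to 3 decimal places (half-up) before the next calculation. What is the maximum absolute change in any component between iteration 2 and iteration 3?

0.414

Iteration 1:
  u = (4 - (-4)·0.000 - (1.2)·0.000) / (9.2) = 0.435
  v = (-5 - (2)·0.000 - (-2.7)·0.000) / (5.7) = -0.877
  w = (5 - (-1)·0.000 - (3)·0.000) / (6) = 0.833
Iteration 2:
  u = (4 - (-4)·-0.877 - (1.2)·0.833) / (9.2) = -0.055
  v = (-5 - (2)·0.435 - (-2.7)·0.833) / (5.7) = -0.635
  w = (5 - (-1)·0.435 - (3)·-0.877) / (6) = 1.344
Iteration 3:
  u = (4 - (-4)·-0.635 - (1.2)·1.344) / (9.2) = -0.017
  v = (-5 - (2)·-0.055 - (-2.7)·1.344) / (5.7) = -0.221
  w = (5 - (-1)·-0.055 - (3)·-0.635) / (6) = 1.142
Change: (0.038, 0.414, -0.202) → max |·| = 0.414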